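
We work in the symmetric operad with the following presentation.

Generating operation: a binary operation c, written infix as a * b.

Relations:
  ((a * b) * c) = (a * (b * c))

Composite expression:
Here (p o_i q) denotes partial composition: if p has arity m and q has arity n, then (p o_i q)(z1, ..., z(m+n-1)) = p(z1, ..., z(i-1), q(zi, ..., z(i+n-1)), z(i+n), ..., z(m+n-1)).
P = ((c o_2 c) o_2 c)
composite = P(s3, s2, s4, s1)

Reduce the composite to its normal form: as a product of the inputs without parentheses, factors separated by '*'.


s3 * s2 * s4 * s1


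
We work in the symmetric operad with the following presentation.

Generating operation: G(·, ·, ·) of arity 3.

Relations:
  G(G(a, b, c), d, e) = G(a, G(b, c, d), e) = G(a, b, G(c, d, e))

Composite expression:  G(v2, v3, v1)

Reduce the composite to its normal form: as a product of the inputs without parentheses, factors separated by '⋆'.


All parenthesizations of G agree; list the v-inputs left to right.
G(v2, v3, v1) unparenthesizes to v2 ⋆ v3 ⋆ v1

v2 ⋆ v3 ⋆ v1


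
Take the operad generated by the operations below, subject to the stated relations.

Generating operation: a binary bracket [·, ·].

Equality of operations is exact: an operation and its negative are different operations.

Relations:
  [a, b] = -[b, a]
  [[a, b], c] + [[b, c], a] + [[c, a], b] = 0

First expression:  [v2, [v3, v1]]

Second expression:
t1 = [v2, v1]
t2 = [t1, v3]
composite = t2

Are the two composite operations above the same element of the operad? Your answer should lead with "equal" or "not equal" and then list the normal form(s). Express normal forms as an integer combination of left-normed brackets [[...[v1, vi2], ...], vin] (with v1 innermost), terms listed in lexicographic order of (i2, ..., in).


not equal — first [[v1, v3], v2], second -[[v1, v2], v3]

The first expression reduces to [[v1, v3], v2]
The second expression reduces to -[[v1, v2], v3]
The normal forms differ: not equal.


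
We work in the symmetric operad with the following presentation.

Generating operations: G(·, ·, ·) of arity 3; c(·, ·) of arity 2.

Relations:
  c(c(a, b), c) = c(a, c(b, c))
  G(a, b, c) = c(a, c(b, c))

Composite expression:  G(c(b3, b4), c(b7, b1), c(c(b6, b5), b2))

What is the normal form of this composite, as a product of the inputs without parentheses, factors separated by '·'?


Associativity of G dissolves the nesting; only the b-input order survives.
c(b3, b4) collapses to b3 · b4
c(b7, b1) collapses to b7 · b1
c(b6, b5) collapses to b6 · b5
c(c(b6, b5), b2) collapses to b6 · b5 · b2
G(c(b3, b4), c(b7, b1), c(c(b6, b5), b2)) collapses to b3 · b4 · b7 · b1 · b6 · b5 · b2

b3 · b4 · b7 · b1 · b6 · b5 · b2


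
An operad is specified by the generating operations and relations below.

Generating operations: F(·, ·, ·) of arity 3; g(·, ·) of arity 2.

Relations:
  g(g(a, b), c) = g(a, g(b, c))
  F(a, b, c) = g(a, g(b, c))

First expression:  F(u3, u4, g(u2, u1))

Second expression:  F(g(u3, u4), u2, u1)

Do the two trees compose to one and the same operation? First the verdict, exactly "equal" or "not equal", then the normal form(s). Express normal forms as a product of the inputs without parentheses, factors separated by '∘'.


The first composite normalizes to u3 ∘ u4 ∘ u2 ∘ u1
The second composite normalizes to u3 ∘ u4 ∘ u2 ∘ u1
Same normal form: equal.

equal: each reduces to u3 ∘ u4 ∘ u2 ∘ u1


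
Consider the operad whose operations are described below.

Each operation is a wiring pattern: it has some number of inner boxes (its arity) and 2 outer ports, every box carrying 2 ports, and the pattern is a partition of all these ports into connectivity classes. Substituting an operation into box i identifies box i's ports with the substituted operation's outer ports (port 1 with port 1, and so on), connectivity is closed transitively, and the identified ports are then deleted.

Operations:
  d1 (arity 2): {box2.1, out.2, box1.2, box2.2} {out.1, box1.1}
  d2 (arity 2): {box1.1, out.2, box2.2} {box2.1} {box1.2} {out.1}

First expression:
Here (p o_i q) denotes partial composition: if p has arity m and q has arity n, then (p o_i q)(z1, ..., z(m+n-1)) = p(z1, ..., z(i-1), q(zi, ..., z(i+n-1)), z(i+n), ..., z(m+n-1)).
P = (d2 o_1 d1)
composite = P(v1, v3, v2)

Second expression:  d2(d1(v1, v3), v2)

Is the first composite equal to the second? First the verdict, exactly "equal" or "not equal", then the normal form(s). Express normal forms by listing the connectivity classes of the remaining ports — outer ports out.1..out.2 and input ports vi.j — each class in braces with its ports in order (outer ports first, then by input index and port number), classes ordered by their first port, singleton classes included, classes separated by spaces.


equal; the common form is {out.1} {out.2, v1.1, v2.2} {v1.2, v3.1, v3.2} {v2.1}

The first expression, normalized: {out.1} {out.2, v1.1, v2.2} {v1.2, v3.1, v3.2} {v2.1}
The second expression, normalized: {out.1} {out.2, v1.1, v2.2} {v1.2, v3.1, v3.2} {v2.1}
The normal forms match — equal.


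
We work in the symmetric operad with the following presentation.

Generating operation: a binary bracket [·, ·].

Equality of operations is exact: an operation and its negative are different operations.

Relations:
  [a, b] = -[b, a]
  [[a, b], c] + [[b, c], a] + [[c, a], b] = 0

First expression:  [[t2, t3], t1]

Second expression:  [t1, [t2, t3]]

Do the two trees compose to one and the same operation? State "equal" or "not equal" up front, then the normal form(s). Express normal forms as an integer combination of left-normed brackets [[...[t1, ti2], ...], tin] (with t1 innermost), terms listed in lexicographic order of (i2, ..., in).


not equal; the first gives -[[t1, t2], t3] + [[t1, t3], t2] and the second [[t1, t2], t3] - [[t1, t3], t2]

The first composite normalizes to -[[t1, t2], t3] + [[t1, t3], t2]
The second composite normalizes to [[t1, t2], t3] - [[t1, t3], t2]
The normal forms differ: not equal.


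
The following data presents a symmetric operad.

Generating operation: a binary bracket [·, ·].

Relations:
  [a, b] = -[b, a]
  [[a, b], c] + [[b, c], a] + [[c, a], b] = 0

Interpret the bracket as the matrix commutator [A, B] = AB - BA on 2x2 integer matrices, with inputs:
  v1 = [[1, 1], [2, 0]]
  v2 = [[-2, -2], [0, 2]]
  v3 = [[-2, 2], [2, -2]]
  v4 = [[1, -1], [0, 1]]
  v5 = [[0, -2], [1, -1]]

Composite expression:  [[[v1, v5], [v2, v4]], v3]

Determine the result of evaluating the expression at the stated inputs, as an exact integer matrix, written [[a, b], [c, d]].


[[80, -16], [16, -80]]

[v1, v5] = [[5, -3], [1, -5]]
[v2, v4] = [[0, 4], [0, 0]]
[[v1, v5], [v2, v4]] = [[-4, 40], [0, 4]]
[[[v1, v5], [v2, v4]], v3] = [[80, -16], [16, -80]]


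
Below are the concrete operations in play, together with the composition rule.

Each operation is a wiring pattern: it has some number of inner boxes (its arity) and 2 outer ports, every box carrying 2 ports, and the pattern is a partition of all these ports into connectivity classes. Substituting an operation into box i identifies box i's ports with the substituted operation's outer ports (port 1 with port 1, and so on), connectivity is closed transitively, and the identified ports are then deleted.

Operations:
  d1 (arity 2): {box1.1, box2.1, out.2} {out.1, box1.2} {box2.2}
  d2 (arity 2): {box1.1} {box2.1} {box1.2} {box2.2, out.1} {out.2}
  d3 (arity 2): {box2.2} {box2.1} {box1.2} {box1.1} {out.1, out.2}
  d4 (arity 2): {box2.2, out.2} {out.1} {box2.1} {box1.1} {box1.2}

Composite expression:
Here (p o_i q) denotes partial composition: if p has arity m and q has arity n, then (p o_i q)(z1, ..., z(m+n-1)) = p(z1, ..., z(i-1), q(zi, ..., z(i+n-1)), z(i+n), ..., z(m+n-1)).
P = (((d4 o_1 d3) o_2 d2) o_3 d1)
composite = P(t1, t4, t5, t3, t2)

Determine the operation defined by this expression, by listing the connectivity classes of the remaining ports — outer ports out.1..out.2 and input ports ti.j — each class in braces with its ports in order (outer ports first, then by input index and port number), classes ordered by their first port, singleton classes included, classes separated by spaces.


{out.1} {out.2, t2.2} {t1.1} {t1.2} {t2.1} {t3.1, t5.1} {t3.2} {t4.1} {t4.2} {t5.2}

Reachability decides: close wires over d4-identified ports.
through d1, on inputs (t5, t3): {out.1, t5.2} {out.2, t3.1, t5.1} {t3.2} (out.j = stage outer ports)
through d2, on inputs (t4, t5, t3): {out.1, t3.1, t5.1} {out.2} {t3.2} {t4.1} {t4.2} {t5.2} (out.j = stage outer ports)
through d3, on inputs (t1, t4, t5, t3): {out.1, out.2} {t1.1} {t1.2} {t3.1, t5.1} {t3.2} {t4.1} {t4.2} {t5.2} (out.j = stage outer ports)
through d4, on inputs (t1, t4, t5, t3, t2): {out.1} {out.2, t2.2} {t1.1} {t1.2} {t2.1} {t3.1, t5.1} {t3.2} {t4.1} {t4.2} {t5.2} (out.j = stage outer ports)


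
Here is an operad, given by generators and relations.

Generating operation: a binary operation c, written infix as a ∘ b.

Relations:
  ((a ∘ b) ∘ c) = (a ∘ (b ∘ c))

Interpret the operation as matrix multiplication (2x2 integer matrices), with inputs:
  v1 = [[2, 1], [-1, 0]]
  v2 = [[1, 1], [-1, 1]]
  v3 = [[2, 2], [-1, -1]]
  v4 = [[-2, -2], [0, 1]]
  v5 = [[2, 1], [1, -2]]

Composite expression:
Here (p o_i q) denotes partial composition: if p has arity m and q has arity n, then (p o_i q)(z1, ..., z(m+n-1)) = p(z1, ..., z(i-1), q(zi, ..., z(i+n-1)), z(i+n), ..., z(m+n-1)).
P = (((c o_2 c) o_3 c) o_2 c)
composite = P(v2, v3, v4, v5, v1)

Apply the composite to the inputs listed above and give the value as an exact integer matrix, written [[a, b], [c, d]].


[[-10, -5], [30, 15]]

(v3 ∘ v4) = [[-4, -2], [2, 1]]
(v5 ∘ v1) = [[3, 2], [4, 1]]
((v3 ∘ v4) ∘ (v5 ∘ v1)) = [[-20, -10], [10, 5]]
(v2 ∘ ((v3 ∘ v4) ∘ (v5 ∘ v1))) = [[-10, -5], [30, 15]]


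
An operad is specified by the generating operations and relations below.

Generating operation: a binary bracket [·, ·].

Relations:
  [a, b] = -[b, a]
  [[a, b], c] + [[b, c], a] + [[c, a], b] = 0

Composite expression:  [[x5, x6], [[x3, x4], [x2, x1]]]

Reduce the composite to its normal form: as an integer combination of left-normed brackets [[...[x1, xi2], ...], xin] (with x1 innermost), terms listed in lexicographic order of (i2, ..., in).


-[[[[[x1, x2], x3], x4], x5], x6] + [[[[[x1, x2], x3], x4], x6], x5] + [[[[[x1, x2], x4], x3], x5], x6] - [[[[[x1, x2], x4], x3], x6], x5]

Skip Jacobi rewriting: expand, keep x1-initial words, read off terms.
Composite bracket: [[x5, x6], [[x3, x4], [x2, x1]]]
Full expansion: 32 signed words from ab - ba (2^5 = 32).
The x1-initial words carry the normal form:
  the word x1x2x3x4x5x6 carries sign -1 and contributes -[[[[[x1, x2], x3], x4], x5], x6]
  the word x1x2x3x4x6x5 carries sign +1 and contributes +[[[[[x1, x2], x3], x4], x6], x5]
  the word x1x2x4x3x5x6 carries sign +1 and contributes +[[[[[x1, x2], x4], x3], x5], x6]
  the word x1x2x4x3x6x5 carries sign -1 and contributes -[[[[[x1, x2], x4], x3], x6], x5]


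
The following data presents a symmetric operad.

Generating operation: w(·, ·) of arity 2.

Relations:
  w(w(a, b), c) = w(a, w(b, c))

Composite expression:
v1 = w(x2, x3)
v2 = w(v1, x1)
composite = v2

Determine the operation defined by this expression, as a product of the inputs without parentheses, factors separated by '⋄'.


The w-tree's shape is irrelevant; the x-reading-order decides.
w(x2, x3) reduces to x2 ⋄ x3
w(w(x2, x3), x1) reduces to x2 ⋄ x3 ⋄ x1

x2 ⋄ x3 ⋄ x1


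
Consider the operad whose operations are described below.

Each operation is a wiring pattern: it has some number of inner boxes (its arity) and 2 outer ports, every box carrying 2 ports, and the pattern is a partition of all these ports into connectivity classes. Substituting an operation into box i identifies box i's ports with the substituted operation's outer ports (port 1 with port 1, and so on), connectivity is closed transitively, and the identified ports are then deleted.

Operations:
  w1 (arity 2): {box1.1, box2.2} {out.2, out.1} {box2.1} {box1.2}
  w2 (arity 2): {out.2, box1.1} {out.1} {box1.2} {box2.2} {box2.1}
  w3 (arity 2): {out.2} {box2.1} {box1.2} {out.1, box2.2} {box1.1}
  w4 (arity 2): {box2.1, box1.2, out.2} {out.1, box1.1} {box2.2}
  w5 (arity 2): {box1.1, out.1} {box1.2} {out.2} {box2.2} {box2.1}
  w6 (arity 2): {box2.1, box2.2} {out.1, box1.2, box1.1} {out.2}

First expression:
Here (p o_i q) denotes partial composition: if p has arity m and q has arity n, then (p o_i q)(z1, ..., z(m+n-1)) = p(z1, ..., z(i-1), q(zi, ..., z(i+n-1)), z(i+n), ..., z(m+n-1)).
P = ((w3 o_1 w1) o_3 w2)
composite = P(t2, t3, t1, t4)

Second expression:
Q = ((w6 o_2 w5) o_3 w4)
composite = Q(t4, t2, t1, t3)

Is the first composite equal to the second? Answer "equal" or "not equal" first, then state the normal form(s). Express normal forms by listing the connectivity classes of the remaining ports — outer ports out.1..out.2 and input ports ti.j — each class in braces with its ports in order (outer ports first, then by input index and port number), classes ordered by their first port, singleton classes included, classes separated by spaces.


not equal; the first gives {out.1, t1.1} {out.2} {t1.2} {t2.1, t3.2} {t2.2} {t3.1} {t4.1} {t4.2} and the second {out.1, t4.1, t4.2} {out.2} {t1.1} {t1.2, t3.1} {t2.1} {t2.2} {t3.2}

The first expression, normalized: {out.1, t1.1} {out.2} {t1.2} {t2.1, t3.2} {t2.2} {t3.1} {t4.1} {t4.2}
The second expression, normalized: {out.1, t4.1, t4.2} {out.2} {t1.1} {t1.2, t3.1} {t2.1} {t2.2} {t3.2}
Different reductions; not equal.


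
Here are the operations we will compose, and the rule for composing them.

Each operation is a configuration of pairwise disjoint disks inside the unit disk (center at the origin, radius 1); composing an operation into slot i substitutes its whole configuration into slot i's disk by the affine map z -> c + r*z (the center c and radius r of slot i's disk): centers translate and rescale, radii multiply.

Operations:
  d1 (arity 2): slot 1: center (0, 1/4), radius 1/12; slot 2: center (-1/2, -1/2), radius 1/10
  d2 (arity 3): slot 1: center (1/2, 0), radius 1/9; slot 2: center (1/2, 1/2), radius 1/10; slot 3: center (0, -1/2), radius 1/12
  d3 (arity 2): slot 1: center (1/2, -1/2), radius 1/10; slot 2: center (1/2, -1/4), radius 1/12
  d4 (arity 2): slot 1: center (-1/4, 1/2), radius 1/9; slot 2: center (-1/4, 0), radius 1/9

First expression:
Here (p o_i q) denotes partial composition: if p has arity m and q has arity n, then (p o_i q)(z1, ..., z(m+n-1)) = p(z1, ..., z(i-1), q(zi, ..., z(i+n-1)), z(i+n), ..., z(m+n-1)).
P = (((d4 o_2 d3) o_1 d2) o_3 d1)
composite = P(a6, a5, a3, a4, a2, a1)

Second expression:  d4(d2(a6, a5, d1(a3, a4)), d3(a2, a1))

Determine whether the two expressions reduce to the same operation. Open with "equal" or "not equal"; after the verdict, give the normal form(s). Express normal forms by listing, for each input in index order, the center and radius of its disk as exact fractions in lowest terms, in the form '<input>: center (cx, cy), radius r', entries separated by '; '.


The first composite normalizes to a1: center (-7/36, -1/36), radius 1/108; a2: center (-7/36, -1/18), radius 1/90; a3: center (-1/4, 193/432), radius 1/1296; a4: center (-55/216, 95/216), radius 1/1080; a5: center (-7/36, 5/9), radius 1/90; a6: center (-7/36, 1/2), radius 1/81
The second composite normalizes to a1: center (-7/36, -1/36), radius 1/108; a2: center (-7/36, -1/18), radius 1/90; a3: center (-1/4, 193/432), radius 1/1296; a4: center (-55/216, 95/216), radius 1/1080; a5: center (-7/36, 5/9), radius 1/90; a6: center (-7/36, 1/2), radius 1/81
Same normal form: equal.

equal: each reduces to a1: center (-7/36, -1/36), radius 1/108; a2: center (-7/36, -1/18), radius 1/90; a3: center (-1/4, 193/432), radius 1/1296; a4: center (-55/216, 95/216), radius 1/1080; a5: center (-7/36, 5/9), radius 1/90; a6: center (-7/36, 1/2), radius 1/81


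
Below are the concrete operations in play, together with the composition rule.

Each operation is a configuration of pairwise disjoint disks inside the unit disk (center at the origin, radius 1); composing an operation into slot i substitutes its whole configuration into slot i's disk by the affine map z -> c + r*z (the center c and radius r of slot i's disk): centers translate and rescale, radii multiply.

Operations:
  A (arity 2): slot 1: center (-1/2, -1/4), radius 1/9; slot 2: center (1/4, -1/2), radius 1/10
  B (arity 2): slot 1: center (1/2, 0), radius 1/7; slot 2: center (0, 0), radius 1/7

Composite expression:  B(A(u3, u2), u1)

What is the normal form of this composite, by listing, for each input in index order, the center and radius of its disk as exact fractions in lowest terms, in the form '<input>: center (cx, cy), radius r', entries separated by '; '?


Below B, radii multiply path by path; the u-disk centers shift.
input u3: composing its 2 substitution steps yields center (3/7, -1/28), radius 1/63
input u2: composing its 2 substitution steps yields center (15/28, -1/14), radius 1/70
input u1: composing its 1 substitution step yields center (0, 0), radius 1/7

u1: center (0, 0), radius 1/7; u2: center (15/28, -1/14), radius 1/70; u3: center (3/7, -1/28), radius 1/63


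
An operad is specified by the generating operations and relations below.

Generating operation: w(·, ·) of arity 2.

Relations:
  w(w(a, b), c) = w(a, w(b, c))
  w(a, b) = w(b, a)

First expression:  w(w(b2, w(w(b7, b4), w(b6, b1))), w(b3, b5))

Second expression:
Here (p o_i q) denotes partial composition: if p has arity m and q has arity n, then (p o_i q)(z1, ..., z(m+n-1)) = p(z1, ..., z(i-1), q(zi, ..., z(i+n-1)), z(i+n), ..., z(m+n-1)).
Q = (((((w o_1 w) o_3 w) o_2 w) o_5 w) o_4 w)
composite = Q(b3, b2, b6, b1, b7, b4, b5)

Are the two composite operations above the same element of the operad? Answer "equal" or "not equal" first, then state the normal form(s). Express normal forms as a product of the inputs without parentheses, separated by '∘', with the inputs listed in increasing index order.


Normal form of the first expression: b1 ∘ b2 ∘ b3 ∘ b4 ∘ b5 ∘ b6 ∘ b7
Normal form of the second expression: b1 ∘ b2 ∘ b3 ∘ b4 ∘ b5 ∘ b6 ∘ b7
One common form — equal.

equal; the common form is b1 ∘ b2 ∘ b3 ∘ b4 ∘ b5 ∘ b6 ∘ b7


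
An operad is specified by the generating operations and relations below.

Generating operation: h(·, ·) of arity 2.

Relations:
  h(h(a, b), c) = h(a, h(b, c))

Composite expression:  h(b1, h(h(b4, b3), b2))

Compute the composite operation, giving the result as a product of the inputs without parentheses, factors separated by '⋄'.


Key point: h is associative — brackets drop, the b-order remains.
h(b4, b3) spells out as b4 ⋄ b3
h(h(b4, b3), b2) spells out as b4 ⋄ b3 ⋄ b2
h(b1, h(h(b4, b3), b2)) spells out as b1 ⋄ b4 ⋄ b3 ⋄ b2

b1 ⋄ b4 ⋄ b3 ⋄ b2


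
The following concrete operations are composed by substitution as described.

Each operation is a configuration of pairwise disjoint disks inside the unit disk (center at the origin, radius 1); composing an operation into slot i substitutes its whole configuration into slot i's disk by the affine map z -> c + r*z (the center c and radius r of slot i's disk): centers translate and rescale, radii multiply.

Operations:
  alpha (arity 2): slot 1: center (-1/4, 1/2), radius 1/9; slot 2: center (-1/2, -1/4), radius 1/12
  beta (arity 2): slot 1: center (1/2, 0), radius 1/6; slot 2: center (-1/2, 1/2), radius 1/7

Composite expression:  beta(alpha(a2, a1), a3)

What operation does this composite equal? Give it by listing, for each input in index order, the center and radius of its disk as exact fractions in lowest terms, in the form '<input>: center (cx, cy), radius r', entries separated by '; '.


a1: center (5/12, -1/24), radius 1/72; a2: center (11/24, 1/12), radius 1/54; a3: center (-1/2, 1/2), radius 1/7

Affine substitution under beta: radii multiply and a-centers shift.
a2 passes through 2 substitutions, ending at center (11/24, 1/12), radius 1/54
a1 passes through 2 substitutions, ending at center (5/12, -1/24), radius 1/72
a3 passes through 1 substitution, ending at center (-1/2, 1/2), radius 1/7


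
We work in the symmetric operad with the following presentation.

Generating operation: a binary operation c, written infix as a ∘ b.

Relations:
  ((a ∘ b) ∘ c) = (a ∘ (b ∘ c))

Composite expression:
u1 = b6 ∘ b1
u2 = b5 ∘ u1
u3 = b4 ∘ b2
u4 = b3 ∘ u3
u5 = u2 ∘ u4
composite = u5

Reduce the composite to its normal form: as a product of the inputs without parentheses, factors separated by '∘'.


b5 ∘ b6 ∘ b1 ∘ b3 ∘ b4 ∘ b2

Associativity of c dissolves the nesting; only the b-input order survives.
(b6 ∘ b1) unparenthesizes to b6 ∘ b1
(b5 ∘ (b6 ∘ b1)) unparenthesizes to b5 ∘ b6 ∘ b1
(b4 ∘ b2) unparenthesizes to b4 ∘ b2
(b3 ∘ (b4 ∘ b2)) unparenthesizes to b3 ∘ b4 ∘ b2
((b5 ∘ (b6 ∘ b1)) ∘ (b3 ∘ (b4 ∘ b2))) unparenthesizes to b5 ∘ b6 ∘ b1 ∘ b3 ∘ b4 ∘ b2


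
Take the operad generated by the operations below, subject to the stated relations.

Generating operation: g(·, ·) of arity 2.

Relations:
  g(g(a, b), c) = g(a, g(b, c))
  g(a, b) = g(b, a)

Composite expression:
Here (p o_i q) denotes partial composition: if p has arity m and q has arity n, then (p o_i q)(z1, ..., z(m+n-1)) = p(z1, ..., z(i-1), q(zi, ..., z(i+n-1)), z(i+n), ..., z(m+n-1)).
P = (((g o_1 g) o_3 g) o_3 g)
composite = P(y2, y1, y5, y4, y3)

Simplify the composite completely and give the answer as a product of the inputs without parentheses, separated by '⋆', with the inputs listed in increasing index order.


Any arrangement under g is one operation, so sort the y-inputs.
g(y2, y1) flattens to y2 ⋆ y1
g(y5, y4) flattens to y5 ⋆ y4
g(g(y5, y4), y3) flattens to y5 ⋆ y4 ⋆ y3
g(g(y2, y1), g(g(y5, y4), y3)) flattens to y2 ⋆ y1 ⋆ y5 ⋆ y4 ⋆ y3
sorting the factors by input index: y1 ⋆ y2 ⋆ y3 ⋆ y4 ⋆ y5

y1 ⋆ y2 ⋆ y3 ⋆ y4 ⋆ y5


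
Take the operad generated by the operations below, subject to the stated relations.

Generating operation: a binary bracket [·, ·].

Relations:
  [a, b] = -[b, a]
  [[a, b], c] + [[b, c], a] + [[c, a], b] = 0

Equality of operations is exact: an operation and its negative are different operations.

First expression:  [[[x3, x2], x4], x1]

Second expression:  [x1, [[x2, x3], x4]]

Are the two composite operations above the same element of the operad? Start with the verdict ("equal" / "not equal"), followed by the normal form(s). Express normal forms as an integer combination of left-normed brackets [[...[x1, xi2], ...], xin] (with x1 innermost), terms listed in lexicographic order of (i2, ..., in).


In normal form, the first expression is [[[x1, x2], x3], x4] - [[[x1, x3], x2], x4] - [[[x1, x4], x2], x3] + [[[x1, x4], x3], x2]
In normal form, the second expression is [[[x1, x2], x3], x4] - [[[x1, x3], x2], x4] - [[[x1, x4], x2], x3] + [[[x1, x4], x3], x2]
The forms coincide; equal.

equal — both sides give [[[x1, x2], x3], x4] - [[[x1, x3], x2], x4] - [[[x1, x4], x2], x3] + [[[x1, x4], x3], x2]


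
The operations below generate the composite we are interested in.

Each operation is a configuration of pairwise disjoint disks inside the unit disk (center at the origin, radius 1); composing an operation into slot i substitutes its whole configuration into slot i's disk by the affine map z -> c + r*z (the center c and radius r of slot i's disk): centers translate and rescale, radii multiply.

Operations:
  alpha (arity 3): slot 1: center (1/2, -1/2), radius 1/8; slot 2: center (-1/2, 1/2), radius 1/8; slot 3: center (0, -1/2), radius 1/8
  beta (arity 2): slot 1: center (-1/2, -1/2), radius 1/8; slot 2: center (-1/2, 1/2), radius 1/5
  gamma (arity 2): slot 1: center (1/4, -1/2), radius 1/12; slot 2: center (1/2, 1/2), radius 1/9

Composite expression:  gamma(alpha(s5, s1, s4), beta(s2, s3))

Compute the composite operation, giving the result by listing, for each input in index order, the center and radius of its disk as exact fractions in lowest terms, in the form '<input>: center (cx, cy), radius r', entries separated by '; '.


s1: center (5/24, -11/24), radius 1/96; s2: center (4/9, 4/9), radius 1/72; s3: center (4/9, 5/9), radius 1/45; s4: center (1/4, -13/24), radius 1/96; s5: center (7/24, -13/24), radius 1/96

Follow each s-input down from gamma: c' goes to c + r*c', radius to r*r'.
input s5: composing its 2 substitution steps yields center (7/24, -13/24), radius 1/96
input s1: composing its 2 substitution steps yields center (5/24, -11/24), radius 1/96
input s4: composing its 2 substitution steps yields center (1/4, -13/24), radius 1/96
input s2: composing its 2 substitution steps yields center (4/9, 4/9), radius 1/72
input s3: composing its 2 substitution steps yields center (4/9, 5/9), radius 1/45


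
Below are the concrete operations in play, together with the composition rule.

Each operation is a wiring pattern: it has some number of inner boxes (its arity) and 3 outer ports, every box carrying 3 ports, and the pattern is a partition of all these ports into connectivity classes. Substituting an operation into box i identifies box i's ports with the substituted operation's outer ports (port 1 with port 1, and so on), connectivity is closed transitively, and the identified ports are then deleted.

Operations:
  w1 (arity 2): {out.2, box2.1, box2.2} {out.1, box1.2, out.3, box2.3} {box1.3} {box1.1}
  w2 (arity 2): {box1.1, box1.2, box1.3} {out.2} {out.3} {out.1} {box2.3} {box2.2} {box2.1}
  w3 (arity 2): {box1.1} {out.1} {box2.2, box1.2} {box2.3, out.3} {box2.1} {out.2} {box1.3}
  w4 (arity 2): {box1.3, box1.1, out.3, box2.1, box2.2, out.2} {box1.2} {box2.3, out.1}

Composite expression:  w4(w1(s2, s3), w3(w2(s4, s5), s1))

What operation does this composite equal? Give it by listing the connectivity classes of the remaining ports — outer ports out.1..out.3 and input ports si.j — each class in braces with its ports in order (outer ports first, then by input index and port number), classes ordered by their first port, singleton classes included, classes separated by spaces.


Two ports join when wires chain via w4-identified ports.
the subtree at w1 composes to {out.1, out.3, s2.2, s3.3} {out.2, s3.1, s3.2} {s2.1} {s2.3} on (s2, s3); out.j = own outer ports
the subtree at w2 composes to {out.1} {out.2} {out.3} {s4.1, s4.2, s4.3} {s5.1} {s5.2} {s5.3} on (s4, s5); out.j = own outer ports
the subtree at w3 composes to {out.1} {out.2} {out.3, s1.3} {s1.1} {s1.2} {s4.1, s4.2, s4.3} {s5.1} {s5.2} {s5.3} on (s4, s5, s1); out.j = own outer ports
the subtree at w4 composes to {out.1, s1.3} {out.2, out.3, s2.2, s3.3} {s1.1} {s1.2} {s2.1} {s2.3} {s3.1, s3.2} {s4.1, s4.2, s4.3} {s5.1} {s5.2} {s5.3} on (s2, s3, s4, s5, s1); out.j = own outer ports

{out.1, s1.3} {out.2, out.3, s2.2, s3.3} {s1.1} {s1.2} {s2.1} {s2.3} {s3.1, s3.2} {s4.1, s4.2, s4.3} {s5.1} {s5.2} {s5.3}


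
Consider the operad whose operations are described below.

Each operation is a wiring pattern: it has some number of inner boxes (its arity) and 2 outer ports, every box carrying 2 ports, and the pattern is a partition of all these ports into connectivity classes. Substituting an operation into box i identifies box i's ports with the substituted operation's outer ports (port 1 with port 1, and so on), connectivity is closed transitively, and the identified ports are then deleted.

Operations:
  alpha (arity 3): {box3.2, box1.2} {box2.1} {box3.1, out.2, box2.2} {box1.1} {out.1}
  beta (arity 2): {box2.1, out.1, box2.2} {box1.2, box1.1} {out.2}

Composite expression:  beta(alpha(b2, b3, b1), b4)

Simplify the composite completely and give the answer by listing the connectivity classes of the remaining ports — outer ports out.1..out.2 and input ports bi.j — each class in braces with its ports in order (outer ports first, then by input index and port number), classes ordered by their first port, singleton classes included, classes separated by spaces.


{out.1, b4.1, b4.2} {out.2} {b1.1, b3.2} {b1.2, b2.2} {b2.1} {b3.1}


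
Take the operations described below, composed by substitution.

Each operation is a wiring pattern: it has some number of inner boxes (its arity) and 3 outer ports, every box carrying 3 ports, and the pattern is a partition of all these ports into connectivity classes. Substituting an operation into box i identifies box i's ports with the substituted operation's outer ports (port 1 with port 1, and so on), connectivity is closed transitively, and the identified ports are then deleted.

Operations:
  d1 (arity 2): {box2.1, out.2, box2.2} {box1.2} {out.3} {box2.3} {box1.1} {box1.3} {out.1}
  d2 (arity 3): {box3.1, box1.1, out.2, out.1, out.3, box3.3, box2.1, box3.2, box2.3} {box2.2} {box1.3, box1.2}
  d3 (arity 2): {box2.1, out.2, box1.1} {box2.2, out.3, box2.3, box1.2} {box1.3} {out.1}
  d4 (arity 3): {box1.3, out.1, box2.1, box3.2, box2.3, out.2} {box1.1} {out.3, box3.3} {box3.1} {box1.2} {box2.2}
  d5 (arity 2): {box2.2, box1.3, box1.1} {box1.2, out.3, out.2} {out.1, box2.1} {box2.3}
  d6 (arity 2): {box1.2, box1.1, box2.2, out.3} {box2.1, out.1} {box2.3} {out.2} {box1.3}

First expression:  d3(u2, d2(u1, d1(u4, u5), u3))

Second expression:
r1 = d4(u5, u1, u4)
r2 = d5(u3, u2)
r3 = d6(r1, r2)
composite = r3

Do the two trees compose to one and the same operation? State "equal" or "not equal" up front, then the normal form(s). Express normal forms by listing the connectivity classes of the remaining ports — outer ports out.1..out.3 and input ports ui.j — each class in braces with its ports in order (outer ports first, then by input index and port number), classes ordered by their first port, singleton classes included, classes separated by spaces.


Normal form of the first expression: {out.1} {out.2, out.3, u1.1, u2.1, u2.2, u3.1, u3.2, u3.3} {u1.2, u1.3} {u2.3} {u4.1} {u4.2} {u4.3} {u5.1, u5.2} {u5.3}
Normal form of the second expression: {out.1, u2.1} {out.2} {out.3, u1.1, u1.3, u3.2, u4.2, u5.3} {u1.2} {u2.2, u3.1, u3.3} {u2.3} {u4.1} {u4.3} {u5.1} {u5.2}
Different reductions; not equal.

not equal; first: {out.1} {out.2, out.3, u1.1, u2.1, u2.2, u3.1, u3.2, u3.3} {u1.2, u1.3} {u2.3} {u4.1} {u4.2} {u4.3} {u5.1, u5.2} {u5.3}; second: {out.1, u2.1} {out.2} {out.3, u1.1, u1.3, u3.2, u4.2, u5.3} {u1.2} {u2.2, u3.1, u3.3} {u2.3} {u4.1} {u4.3} {u5.1} {u5.2}


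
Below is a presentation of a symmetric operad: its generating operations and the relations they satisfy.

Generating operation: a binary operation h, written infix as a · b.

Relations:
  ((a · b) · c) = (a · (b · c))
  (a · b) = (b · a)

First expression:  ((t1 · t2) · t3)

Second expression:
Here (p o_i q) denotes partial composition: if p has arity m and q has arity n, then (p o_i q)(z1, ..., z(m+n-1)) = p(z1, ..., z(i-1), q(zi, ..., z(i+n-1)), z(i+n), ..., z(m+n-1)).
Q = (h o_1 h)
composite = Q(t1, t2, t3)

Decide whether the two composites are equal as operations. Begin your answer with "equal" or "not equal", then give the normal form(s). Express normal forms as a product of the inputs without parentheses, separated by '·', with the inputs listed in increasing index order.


Normal form of the first expression: t1 · t2 · t3
Normal form of the second expression: t1 · t2 · t3
Identical normal forms: equal.

equal: each reduces to t1 · t2 · t3


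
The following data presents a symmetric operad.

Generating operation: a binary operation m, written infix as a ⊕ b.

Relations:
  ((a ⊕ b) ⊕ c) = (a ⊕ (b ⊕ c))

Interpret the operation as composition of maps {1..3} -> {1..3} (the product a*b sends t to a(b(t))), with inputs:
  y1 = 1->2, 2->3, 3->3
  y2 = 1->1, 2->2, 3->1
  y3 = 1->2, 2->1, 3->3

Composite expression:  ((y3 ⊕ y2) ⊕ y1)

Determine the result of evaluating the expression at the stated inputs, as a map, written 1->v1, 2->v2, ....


1->1, 2->2, 3->2

(y3 ⊕ y2) = 1->2, 2->1, 3->2
((y3 ⊕ y2) ⊕ y1) = 1->1, 2->2, 3->2


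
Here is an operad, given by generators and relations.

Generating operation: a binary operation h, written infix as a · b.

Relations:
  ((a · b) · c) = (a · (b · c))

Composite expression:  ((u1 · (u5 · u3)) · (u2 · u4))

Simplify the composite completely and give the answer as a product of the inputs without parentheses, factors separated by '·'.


u1 · u5 · u3 · u2 · u4

Associativity of h dissolves the nesting; only the u-input order survives.
(u5 · u3) collapses to u5 · u3
(u1 · (u5 · u3)) collapses to u1 · u5 · u3
(u2 · u4) collapses to u2 · u4
((u1 · (u5 · u3)) · (u2 · u4)) collapses to u1 · u5 · u3 · u2 · u4


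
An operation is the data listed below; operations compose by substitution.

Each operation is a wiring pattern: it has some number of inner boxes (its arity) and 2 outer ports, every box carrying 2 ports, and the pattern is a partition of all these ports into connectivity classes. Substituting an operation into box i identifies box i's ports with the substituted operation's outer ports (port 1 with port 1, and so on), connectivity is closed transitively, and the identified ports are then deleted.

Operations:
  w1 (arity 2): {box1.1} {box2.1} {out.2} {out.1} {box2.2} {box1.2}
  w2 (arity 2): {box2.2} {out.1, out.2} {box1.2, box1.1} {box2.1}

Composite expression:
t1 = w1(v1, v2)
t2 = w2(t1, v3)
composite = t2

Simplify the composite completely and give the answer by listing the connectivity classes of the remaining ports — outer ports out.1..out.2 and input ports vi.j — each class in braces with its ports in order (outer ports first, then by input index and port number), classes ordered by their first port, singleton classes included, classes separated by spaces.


{out.1, out.2} {v1.1} {v1.2} {v2.1} {v2.2} {v3.1} {v3.2}


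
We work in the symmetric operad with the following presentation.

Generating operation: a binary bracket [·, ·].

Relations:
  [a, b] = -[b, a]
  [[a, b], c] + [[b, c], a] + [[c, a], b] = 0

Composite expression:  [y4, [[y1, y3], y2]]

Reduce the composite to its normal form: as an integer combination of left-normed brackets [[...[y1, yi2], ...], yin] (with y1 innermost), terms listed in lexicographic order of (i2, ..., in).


In the tensor algebra, words opening y1 carry the y1-anchored form.
Composite bracket: [y4, [[y1, y3], y2]]
Each bracket splits as ab - ba, giving 8 signed words (2^3 = 8).
Words beginning with y1 determine it all:
  y1y3y2y4 appears with sign -1, giving the term -[[[y1, y3], y2], y4]

-[[[y1, y3], y2], y4]


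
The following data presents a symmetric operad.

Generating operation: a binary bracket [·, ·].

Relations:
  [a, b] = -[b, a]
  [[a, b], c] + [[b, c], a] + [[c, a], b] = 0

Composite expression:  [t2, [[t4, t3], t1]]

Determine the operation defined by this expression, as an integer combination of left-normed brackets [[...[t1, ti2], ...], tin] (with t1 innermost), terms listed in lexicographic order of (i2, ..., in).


-[[[t1, t3], t4], t2] + [[[t1, t4], t3], t2]

Skip Jacobi rewriting: expand, keep t1-initial words, read off terms.
Composite bracket: [t2, [[t4, t3], t1]]
Full expansion: 8 signed words from ab - ba (2^3 = 8).
The t1-initial words carry the normal form:
  t1t3t4t2 appears with sign -1, giving the term -[[[t1, t3], t4], t2]
  t1t4t3t2 appears with sign +1, giving the term +[[[t1, t4], t3], t2]


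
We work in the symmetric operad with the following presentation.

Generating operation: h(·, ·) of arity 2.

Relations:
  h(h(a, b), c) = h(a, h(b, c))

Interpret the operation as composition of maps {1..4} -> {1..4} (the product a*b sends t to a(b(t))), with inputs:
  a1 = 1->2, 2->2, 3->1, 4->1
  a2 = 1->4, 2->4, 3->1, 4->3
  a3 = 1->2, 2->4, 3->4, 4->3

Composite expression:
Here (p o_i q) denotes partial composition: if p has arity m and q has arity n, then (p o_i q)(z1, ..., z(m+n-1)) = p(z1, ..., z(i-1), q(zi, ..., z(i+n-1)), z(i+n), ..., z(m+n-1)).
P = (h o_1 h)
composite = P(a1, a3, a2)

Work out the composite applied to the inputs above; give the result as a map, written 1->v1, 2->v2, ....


1->1, 2->1, 3->2, 4->1

h(a1, a3) = 1->2, 2->1, 3->1, 4->1
h(h(a1, a3), a2) = 1->1, 2->1, 3->2, 4->1


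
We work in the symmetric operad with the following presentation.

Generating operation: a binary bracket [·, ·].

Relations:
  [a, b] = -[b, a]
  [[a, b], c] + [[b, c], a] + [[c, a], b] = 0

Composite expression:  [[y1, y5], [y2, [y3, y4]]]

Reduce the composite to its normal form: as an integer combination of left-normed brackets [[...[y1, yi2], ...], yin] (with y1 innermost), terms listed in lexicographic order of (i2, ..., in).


[[[[y1, y5], y2], y3], y4] - [[[[y1, y5], y2], y4], y3] - [[[[y1, y5], y3], y4], y2] + [[[[y1, y5], y4], y3], y2]

Skip Jacobi rewriting: expand, keep y1-initial words, read off terms.
Composite bracket: [[y1, y5], [y2, [y3, y4]]]
Each bracket splits as ab - ba, giving 16 signed words (2^4 = 16).
The y1-initial words carry the normal form:
  from y1y5y2y3y4, sign +1: term +[[[[y1, y5], y2], y3], y4]
  from y1y5y2y4y3, sign -1: term -[[[[y1, y5], y2], y4], y3]
  from y1y5y3y4y2, sign -1: term -[[[[y1, y5], y3], y4], y2]
  from y1y5y4y3y2, sign +1: term +[[[[y1, y5], y4], y3], y2]


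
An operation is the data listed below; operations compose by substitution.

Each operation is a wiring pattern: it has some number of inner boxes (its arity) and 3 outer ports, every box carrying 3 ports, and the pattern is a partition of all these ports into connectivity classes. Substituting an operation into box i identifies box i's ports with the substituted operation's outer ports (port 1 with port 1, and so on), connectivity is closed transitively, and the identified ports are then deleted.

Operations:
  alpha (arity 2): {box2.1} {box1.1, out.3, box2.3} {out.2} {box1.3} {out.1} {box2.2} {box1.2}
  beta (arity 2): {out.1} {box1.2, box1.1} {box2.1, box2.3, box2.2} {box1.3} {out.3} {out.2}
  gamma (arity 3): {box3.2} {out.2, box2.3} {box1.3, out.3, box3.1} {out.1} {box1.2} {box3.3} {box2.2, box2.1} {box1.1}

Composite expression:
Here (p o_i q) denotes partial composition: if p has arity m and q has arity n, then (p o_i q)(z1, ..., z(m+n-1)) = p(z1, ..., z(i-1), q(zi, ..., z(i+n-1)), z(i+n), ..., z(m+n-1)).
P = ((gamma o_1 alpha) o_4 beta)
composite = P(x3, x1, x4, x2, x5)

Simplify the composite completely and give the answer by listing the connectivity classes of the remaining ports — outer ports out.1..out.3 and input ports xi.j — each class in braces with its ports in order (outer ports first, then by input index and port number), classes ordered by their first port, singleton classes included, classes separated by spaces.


{out.1} {out.2, x4.3} {out.3, x1.3, x3.1} {x1.1} {x1.2} {x2.1, x2.2} {x2.3} {x3.2} {x3.3} {x4.1, x4.2} {x5.1, x5.2, x5.3}

Substituting into gamma glues patterns; closure does the rest.
after alpha, the pattern on (x3, x1) reads {out.1} {out.2} {out.3, x1.3, x3.1} {x1.1} {x1.2} {x3.2} {x3.3} (out.j = its outer ports)
after beta, the pattern on (x2, x5) reads {out.1} {out.2} {out.3} {x2.1, x2.2} {x2.3} {x5.1, x5.2, x5.3} (out.j = its outer ports)
after gamma, the pattern on (x3, x1, x4, x2, x5) reads {out.1} {out.2, x4.3} {out.3, x1.3, x3.1} {x1.1} {x1.2} {x2.1, x2.2} {x2.3} {x3.2} {x3.3} {x4.1, x4.2} {x5.1, x5.2, x5.3} (out.j = its outer ports)


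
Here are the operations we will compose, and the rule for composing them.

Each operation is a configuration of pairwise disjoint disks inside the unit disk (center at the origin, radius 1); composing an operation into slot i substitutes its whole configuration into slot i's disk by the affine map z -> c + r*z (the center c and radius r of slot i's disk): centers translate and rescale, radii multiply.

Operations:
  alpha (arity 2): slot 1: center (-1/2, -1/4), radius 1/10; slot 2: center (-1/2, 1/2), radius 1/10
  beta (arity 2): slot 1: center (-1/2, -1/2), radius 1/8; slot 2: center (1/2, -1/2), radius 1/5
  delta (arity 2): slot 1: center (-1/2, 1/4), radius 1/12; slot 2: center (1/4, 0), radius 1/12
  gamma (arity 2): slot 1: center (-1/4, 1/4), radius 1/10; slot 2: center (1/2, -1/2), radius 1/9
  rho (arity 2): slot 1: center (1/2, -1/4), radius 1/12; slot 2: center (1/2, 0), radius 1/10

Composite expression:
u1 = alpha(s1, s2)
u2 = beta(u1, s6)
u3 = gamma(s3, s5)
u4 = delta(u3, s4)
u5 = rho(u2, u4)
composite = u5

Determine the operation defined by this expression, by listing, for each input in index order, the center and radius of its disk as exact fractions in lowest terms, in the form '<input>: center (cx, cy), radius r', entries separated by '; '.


s1: center (29/64, -113/384), radius 1/960; s2: center (29/64, -55/192), radius 1/960; s3: center (43/96, 13/480), radius 1/1200; s4: center (21/40, 0), radius 1/120; s5: center (109/240, 1/48), radius 1/1080; s6: center (13/24, -7/24), radius 1/60

Nesting under rho composes maps z -> c + r*z down each s-path.
input s1: composing its 3 substitution steps yields center (29/64, -113/384), radius 1/960
input s2: composing its 3 substitution steps yields center (29/64, -55/192), radius 1/960
input s6: composing its 2 substitution steps yields center (13/24, -7/24), radius 1/60
input s3: composing its 3 substitution steps yields center (43/96, 13/480), radius 1/1200
input s5: composing its 3 substitution steps yields center (109/240, 1/48), radius 1/1080
input s4: composing its 2 substitution steps yields center (21/40, 0), radius 1/120
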